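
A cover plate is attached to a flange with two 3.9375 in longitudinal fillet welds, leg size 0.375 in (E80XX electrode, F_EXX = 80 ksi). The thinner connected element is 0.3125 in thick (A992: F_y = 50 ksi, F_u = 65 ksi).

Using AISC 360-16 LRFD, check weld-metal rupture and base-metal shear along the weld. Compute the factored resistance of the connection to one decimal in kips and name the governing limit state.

Weld metal: throat = 0.707×0.375 = 0.26513 in, L = 2×3.9375 = 7.875 in. φR_n = 0.75 × 0.6 × 80 × 0.26513 × 7.875 = 75.2 kips.
Base metal shear (0.3125 in plate): yield φR_n = 1.0×0.6×50×0.3125×7.875 = 73.8 kips; rupture φR_n = 0.75×0.6×65×0.3125×7.875 = 72.0 kips; take 72.0 kips (rupture).
Governing: min(75.2, 72.0) = 72.0 kips → base-metal shear.

72.0 kips (base-metal shear governs)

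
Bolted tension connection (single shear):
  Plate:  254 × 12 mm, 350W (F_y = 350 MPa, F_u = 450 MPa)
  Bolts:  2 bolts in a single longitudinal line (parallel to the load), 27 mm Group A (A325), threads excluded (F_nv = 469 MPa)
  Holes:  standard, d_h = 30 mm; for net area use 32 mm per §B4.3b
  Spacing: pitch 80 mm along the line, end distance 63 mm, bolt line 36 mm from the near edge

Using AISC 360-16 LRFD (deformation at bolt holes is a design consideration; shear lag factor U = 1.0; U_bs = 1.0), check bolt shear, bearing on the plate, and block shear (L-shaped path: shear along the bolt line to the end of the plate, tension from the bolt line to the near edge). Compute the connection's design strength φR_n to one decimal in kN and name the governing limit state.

311.9 kN (block shear governs)

Bolt shear: A_b = π(27)²/4 = 572.56 mm². φR_n = 0.75 × 469 × 572.56 × 2 × 1 = 402.8 kN.
Bearing (12 mm plate, F_u = 450 MPa): end bolts L_c = 63 − 30/2 = 48, R_n = min(1.2×48×12×450, 2.4×27×12×450) = 311.04 kN/bolt; interior L_c = 80 − 30 = 50, R_n = 324 kN/bolt. φR_n = 0.75 × (1×311.04 + 1×324) = 476.3 kN.
Block shear: shear path 1×[63+1×80] = 1×143 mm, A_gv = 1716, A_nv = 1×(143 − 1.5×32)×12 = 1140 mm²; tension to near edge: (36 − 0.5×32)×12 = 240 mm². R_n = min(0.6×450×1140, 0.6×350×1716) + 1.0×450×240 = min(307.8, 360.36) + 108 = 415.8 kN. φR_n = 0.75 × 415.8 = 311.9 kN.
Governing: min(402.8, 476.3, 311.9) = 311.9 kN → block shear.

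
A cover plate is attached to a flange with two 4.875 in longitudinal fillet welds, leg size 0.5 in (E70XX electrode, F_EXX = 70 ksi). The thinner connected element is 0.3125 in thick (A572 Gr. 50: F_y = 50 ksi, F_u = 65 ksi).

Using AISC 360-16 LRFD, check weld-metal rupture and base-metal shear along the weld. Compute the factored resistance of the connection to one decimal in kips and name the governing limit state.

Weld metal: throat = 0.707×0.5 = 0.3535 in, L = 2×4.875 = 9.75 in. φR_n = 0.75 × 0.6 × 70 × 0.3535 × 9.75 = 108.6 kips.
Base metal shear (0.3125 in plate): yield φR_n = 1.0×0.6×50×0.3125×9.75 = 91.4 kips; rupture φR_n = 0.75×0.6×65×0.3125×9.75 = 89.1 kips; take 89.1 kips (rupture).
Governing: min(108.6, 89.1) = 89.1 kips → base-metal shear.

89.1 kips (base-metal shear governs)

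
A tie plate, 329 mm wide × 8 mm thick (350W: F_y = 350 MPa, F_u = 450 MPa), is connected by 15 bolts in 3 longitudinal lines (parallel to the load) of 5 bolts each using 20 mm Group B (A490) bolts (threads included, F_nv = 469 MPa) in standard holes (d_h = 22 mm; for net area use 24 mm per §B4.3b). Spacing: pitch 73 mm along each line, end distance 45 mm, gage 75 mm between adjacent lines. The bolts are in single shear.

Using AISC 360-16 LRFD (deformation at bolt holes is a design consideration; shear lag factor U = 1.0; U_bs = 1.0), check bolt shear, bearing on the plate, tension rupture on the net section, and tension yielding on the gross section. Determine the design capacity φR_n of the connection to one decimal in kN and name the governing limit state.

Bolt shear: A_b = π(20)²/4 = 314.16 mm². φR_n = 0.75 × 469 × 314.16 × 15 × 1 = 1657.6 kN.
Bearing (8 mm plate, F_u = 450 MPa): end bolts L_c = 45 − 22/2 = 34, R_n = min(1.2×34×8×450, 2.4×20×8×450) = 146.88 kN/bolt; interior L_c = 73 − 22 = 51, R_n = 172.8 kN/bolt. φR_n = 0.75 × (3×146.88 + 12×172.8) = 1885.7 kN.
Tension rupture (net): A_n = (329 − 3×24)×8 = 2056 mm² (U = 1.0, A_e = A_n). φR_n = 0.75 × 450 × 2056 = 693.9 kN.
Tension yield (gross): A_g = 329×8 = 2632 mm². φR_n = 0.90 × 350 × 2632 = 829.1 kN.
Governing: min(1657.6, 1885.7, 693.9, 829.1) = 693.9 kN → net-section rupture.

693.9 kN (net-section rupture governs)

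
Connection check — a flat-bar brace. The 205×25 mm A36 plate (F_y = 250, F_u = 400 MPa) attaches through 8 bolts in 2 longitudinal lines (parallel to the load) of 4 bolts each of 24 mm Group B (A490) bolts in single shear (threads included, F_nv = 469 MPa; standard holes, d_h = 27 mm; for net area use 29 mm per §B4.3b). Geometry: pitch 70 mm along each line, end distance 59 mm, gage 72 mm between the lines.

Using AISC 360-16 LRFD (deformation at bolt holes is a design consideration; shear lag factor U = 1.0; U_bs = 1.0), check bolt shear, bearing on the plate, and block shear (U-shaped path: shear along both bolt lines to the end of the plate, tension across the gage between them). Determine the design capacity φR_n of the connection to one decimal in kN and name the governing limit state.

Bolt shear: A_b = π(24)²/4 = 452.39 mm². φR_n = 0.75 × 469 × 452.39 × 8 × 1 = 1273.0 kN.
Bearing (25 mm plate, F_u = 400 MPa): end bolts L_c = 59 − 27/2 = 45.5, R_n = min(1.2×45.5×25×400, 2.4×24×25×400) = 546 kN/bolt; interior L_c = 70 − 27 = 43, R_n = 516 kN/bolt. φR_n = 0.75 × (2×546 + 6×516) = 3141.0 kN.
Block shear: shear path 2×[59+3×70] = 2×269 mm, A_gv = 13450, A_nv = 2×(269 − 3.5×29)×25 = 8375 mm²; tension across gage: (72 − 1×29)×25 = 1075 mm². R_n = min(0.6×400×8375, 0.6×250×13450) + 1.0×400×1075 = min(2010, 2017.5) + 430 = 2440 kN. φR_n = 0.75 × 2440 = 1830.0 kN.
Governing: min(1273.0, 3141.0, 1830.0) = 1273.0 kN → bolt shear.

1273.0 kN (bolt shear governs)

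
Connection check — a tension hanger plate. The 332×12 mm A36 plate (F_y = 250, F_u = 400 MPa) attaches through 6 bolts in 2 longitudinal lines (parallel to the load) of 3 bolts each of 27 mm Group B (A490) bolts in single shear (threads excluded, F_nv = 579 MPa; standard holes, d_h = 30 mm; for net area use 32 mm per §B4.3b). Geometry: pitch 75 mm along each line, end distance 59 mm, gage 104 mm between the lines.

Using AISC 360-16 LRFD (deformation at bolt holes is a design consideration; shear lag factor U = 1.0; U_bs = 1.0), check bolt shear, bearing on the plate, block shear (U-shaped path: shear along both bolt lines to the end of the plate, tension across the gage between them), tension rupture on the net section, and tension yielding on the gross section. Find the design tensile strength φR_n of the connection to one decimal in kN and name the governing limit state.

816.5 kN (block shear governs)

Bolt shear: A_b = π(27)²/4 = 572.56 mm². φR_n = 0.75 × 579 × 572.56 × 6 × 1 = 1491.8 kN.
Bearing (12 mm plate, F_u = 400 MPa): end bolts L_c = 59 − 30/2 = 44, R_n = min(1.2×44×12×400, 2.4×27×12×400) = 253.44 kN/bolt; interior L_c = 75 − 30 = 45, R_n = 259.2 kN/bolt. φR_n = 0.75 × (2×253.44 + 4×259.2) = 1157.8 kN.
Block shear: shear path 2×[59+2×75] = 2×209 mm, A_gv = 5016, A_nv = 2×(209 − 2.5×32)×12 = 3096 mm²; tension across gage: (104 − 1×32)×12 = 864 mm². R_n = min(0.6×400×3096, 0.6×250×5016) + 1.0×400×864 = min(743.04, 752.4) + 345.6 = 1088.6 kN. φR_n = 0.75 × 1088.6 = 816.5 kN.
Tension rupture (net): A_n = (332 − 2×32)×12 = 3216 mm² (U = 1.0, A_e = A_n). φR_n = 0.75 × 400 × 3216 = 964.8 kN.
Tension yield (gross): A_g = 332×12 = 3984 mm². φR_n = 0.90 × 250 × 3984 = 896.4 kN.
Governing: min(1491.8, 1157.8, 816.5, 964.8, 896.4) = 816.5 kN → block shear.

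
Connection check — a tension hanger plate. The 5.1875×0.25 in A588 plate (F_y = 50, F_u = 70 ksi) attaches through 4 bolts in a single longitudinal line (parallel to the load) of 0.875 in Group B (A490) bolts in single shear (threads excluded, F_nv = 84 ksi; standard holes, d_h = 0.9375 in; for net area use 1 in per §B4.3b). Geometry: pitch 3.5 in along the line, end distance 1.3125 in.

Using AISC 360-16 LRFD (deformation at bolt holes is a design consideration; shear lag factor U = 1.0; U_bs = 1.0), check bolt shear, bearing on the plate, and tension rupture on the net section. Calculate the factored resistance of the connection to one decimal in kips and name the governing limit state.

55.0 kips (net-section rupture governs)

Bolt shear: A_b = π(0.875)²/4 = 0.60132 in². φR_n = 0.75 × 84 × 0.60132 × 4 × 1 = 151.5 kips.
Bearing (0.25 in plate, F_u = 70 ksi): end bolts L_c = 1.3125 − 0.9375/2 = 0.84375, R_n = min(1.2×0.84375×0.25×70, 2.4×0.875×0.25×70) = 17.719 kips/bolt; interior L_c = 3.5 − 0.9375 = 2.5625, R_n = 36.75 kips/bolt. φR_n = 0.75 × (1×17.719 + 3×36.75) = 96.0 kips.
Tension rupture (net): A_n = (5.1875 − 1×1)×0.25 = 1.0469 in² (U = 1.0, A_e = A_n). φR_n = 0.75 × 70 × 1.0469 = 55.0 kips.
Governing: min(151.5, 96.0, 55.0) = 55.0 kips → net-section rupture.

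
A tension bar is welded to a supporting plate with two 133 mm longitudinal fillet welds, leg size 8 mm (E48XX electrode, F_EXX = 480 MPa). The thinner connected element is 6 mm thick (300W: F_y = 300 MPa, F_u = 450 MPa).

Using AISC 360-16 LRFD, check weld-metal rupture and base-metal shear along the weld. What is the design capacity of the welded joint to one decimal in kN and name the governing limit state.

287.3 kN (base-metal shear governs)

Weld metal: throat = 0.707×8 = 5.656 mm, L = 2×133 = 266 mm. φR_n = 0.75 × 0.6 × 480 × 5.656 × 266 = 325.0 kN.
Base metal shear (6 mm plate): yield φR_n = 1.0×0.6×300×6×266 = 287.3 kN; rupture φR_n = 0.75×0.6×450×6×266 = 323.2 kN; take 287.3 kN (yield).
Governing: min(325.0, 287.3) = 287.3 kN → base-metal shear.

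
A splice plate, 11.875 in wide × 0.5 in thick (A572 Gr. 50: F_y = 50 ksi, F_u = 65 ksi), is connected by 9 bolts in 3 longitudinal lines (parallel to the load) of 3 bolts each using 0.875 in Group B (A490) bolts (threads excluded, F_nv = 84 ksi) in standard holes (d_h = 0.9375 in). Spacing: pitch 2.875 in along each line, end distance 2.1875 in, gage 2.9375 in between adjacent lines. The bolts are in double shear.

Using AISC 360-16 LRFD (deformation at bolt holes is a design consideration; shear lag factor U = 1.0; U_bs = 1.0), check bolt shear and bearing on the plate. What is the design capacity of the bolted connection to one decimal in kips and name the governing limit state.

457.9 kips (bearing governs)

Bolt shear: A_b = π(0.875)²/4 = 0.60132 in². φR_n = 0.75 × 84 × 0.60132 × 9 × 2 = 681.9 kips.
Bearing (0.5 in plate, F_u = 65 ksi): end bolts L_c = 2.1875 − 0.9375/2 = 1.71875, R_n = min(1.2×1.71875×0.5×65, 2.4×0.875×0.5×65) = 67.031 kips/bolt; interior L_c = 2.875 − 0.9375 = 1.9375, R_n = 68.25 kips/bolt. φR_n = 0.75 × (3×67.031 + 6×68.25) = 457.9 kips.
Governing: min(681.9, 457.9) = 457.9 kips → bearing.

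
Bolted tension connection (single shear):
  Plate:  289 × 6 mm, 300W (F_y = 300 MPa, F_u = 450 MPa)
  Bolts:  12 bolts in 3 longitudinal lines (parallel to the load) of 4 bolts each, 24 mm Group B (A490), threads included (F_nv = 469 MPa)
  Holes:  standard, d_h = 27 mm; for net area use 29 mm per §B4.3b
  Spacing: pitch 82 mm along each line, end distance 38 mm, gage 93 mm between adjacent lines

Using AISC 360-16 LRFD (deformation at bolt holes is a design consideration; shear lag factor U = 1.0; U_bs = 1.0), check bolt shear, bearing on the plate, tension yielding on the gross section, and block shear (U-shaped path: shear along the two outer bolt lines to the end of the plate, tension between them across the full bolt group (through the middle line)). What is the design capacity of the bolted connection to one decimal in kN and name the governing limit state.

468.2 kN (gross-section yield governs)

Bolt shear: A_b = π(24)²/4 = 452.39 mm². φR_n = 0.75 × 469 × 452.39 × 12 × 1 = 1909.5 kN.
Bearing (6 mm plate, F_u = 450 MPa): end bolts L_c = 38 − 27/2 = 24.5, R_n = min(1.2×24.5×6×450, 2.4×24×6×450) = 79.38 kN/bolt; interior L_c = 82 − 27 = 55, R_n = 155.52 kN/bolt. φR_n = 0.75 × (3×79.38 + 9×155.52) = 1228.4 kN.
Tension yield (gross): A_g = 289×6 = 1734 mm². φR_n = 0.90 × 300 × 1734 = 468.2 kN.
Block shear: shear path 2×[38+3×82] = 2×284 mm, A_gv = 3408, A_nv = 2×(284 − 3.5×29)×6 = 2190 mm²; tension across gage: (186 − 2×29)×6 = 768 mm². R_n = min(0.6×450×2190, 0.6×300×3408) + 1.0×450×768 = min(591.3, 613.44) + 345.6 = 936.9 kN. φR_n = 0.75 × 936.9 = 702.7 kN.
Governing: min(1909.5, 1228.4, 468.2, 702.7) = 468.2 kN → gross-section yield.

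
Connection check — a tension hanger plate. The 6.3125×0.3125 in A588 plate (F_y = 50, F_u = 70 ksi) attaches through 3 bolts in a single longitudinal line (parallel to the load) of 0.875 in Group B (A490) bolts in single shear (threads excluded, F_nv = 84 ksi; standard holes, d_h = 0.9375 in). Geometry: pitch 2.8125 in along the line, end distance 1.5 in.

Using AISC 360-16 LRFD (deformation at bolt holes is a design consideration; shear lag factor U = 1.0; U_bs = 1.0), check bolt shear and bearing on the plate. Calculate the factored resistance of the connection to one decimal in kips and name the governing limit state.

89.2 kips (bearing governs)

Bolt shear: A_b = π(0.875)²/4 = 0.60132 in². φR_n = 0.75 × 84 × 0.60132 × 3 × 1 = 113.6 kips.
Bearing (0.3125 in plate, F_u = 70 ksi): end bolts L_c = 1.5 − 0.9375/2 = 1.03125, R_n = min(1.2×1.03125×0.3125×70, 2.4×0.875×0.3125×70) = 27.07 kips/bolt; interior L_c = 2.8125 − 0.9375 = 1.875, R_n = 45.938 kips/bolt. φR_n = 0.75 × (1×27.07 + 2×45.938) = 89.2 kips.
Governing: min(113.6, 89.2) = 89.2 kips → bearing.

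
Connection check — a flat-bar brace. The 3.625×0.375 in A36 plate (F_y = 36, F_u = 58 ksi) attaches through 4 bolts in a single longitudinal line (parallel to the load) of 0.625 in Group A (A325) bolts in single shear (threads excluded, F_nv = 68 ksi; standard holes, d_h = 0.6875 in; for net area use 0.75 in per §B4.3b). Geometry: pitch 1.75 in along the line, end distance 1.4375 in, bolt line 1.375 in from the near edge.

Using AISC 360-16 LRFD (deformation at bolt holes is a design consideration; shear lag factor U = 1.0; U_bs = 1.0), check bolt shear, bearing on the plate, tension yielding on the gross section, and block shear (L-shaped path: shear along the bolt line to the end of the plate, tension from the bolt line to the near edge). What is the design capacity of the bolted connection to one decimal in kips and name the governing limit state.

Bolt shear: A_b = π(0.625)²/4 = 0.3068 in². φR_n = 0.75 × 68 × 0.3068 × 4 × 1 = 62.6 kips.
Bearing (0.375 in plate, F_u = 58 ksi): end bolts L_c = 1.4375 − 0.6875/2 = 1.09375, R_n = min(1.2×1.09375×0.375×58, 2.4×0.625×0.375×58) = 28.547 kips/bolt; interior L_c = 1.75 − 0.6875 = 1.0625, R_n = 27.731 kips/bolt. φR_n = 0.75 × (1×28.547 + 3×27.731) = 83.8 kips.
Tension yield (gross): A_g = 3.625×0.375 = 1.3594 in². φR_n = 0.90 × 36 × 1.3594 = 44.0 kips.
Block shear: shear path 1×[1.4375+3×1.75] = 1×6.6875 in, A_gv = 2.5078, A_nv = 1×(6.6875 − 3.5×0.75)×0.375 = 1.5234 in²; tension to near edge: (1.375 − 0.5×0.75)×0.375 = 0.375 in². R_n = min(0.6×58×1.5234, 0.6×36×2.5078) + 1.0×58×0.375 = min(53.014, 54.168) + 21.75 = 74.764 kips. φR_n = 0.75 × 74.764 = 56.1 kips.
Governing: min(62.6, 83.8, 44.0, 56.1) = 44.0 kips → gross-section yield.

44.0 kips (gross-section yield governs)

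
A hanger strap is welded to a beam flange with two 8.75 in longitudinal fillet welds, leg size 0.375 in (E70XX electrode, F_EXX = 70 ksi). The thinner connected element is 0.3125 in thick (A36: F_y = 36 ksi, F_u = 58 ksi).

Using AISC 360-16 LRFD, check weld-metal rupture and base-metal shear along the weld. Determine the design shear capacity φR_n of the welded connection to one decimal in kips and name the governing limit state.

118.1 kips (base-metal shear governs)

Weld metal: throat = 0.707×0.375 = 0.26513 in, L = 2×8.75 = 17.5 in. φR_n = 0.75 × 0.6 × 70 × 0.26513 × 17.5 = 146.2 kips.
Base metal shear (0.3125 in plate): yield φR_n = 1.0×0.6×36×0.3125×17.5 = 118.1 kips; rupture φR_n = 0.75×0.6×58×0.3125×17.5 = 142.7 kips; take 118.1 kips (yield).
Governing: min(146.2, 118.1) = 118.1 kips → base-metal shear.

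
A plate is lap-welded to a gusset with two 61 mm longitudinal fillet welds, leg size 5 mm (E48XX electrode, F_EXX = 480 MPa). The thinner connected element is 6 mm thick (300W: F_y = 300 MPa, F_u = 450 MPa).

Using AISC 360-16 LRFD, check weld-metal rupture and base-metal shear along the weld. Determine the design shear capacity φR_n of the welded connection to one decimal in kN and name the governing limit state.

93.2 kN (weld metal governs)

Weld metal: throat = 0.707×5 = 3.535 mm, L = 2×61 = 122 mm. φR_n = 0.75 × 0.6 × 480 × 3.535 × 122 = 93.2 kN.
Base metal shear (6 mm plate): yield φR_n = 1.0×0.6×300×6×122 = 131.8 kN; rupture φR_n = 0.75×0.6×450×6×122 = 148.2 kN; take 131.8 kN (yield).
Governing: min(93.2, 131.8) = 93.2 kN → weld metal.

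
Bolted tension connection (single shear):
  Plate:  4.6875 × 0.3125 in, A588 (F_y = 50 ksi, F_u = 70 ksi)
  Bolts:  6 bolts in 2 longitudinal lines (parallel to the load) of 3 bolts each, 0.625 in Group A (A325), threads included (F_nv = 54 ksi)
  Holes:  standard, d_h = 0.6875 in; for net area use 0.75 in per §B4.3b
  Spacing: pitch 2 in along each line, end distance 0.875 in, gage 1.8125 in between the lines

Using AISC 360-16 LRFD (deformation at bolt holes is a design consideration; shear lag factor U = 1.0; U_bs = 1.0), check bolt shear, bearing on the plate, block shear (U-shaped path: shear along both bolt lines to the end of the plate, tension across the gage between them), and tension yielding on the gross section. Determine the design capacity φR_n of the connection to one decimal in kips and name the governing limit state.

Bolt shear: A_b = π(0.625)²/4 = 0.3068 in². φR_n = 0.75 × 54 × 0.3068 × 6 × 1 = 74.6 kips.
Bearing (0.3125 in plate, F_u = 70 ksi): end bolts L_c = 0.875 − 0.6875/2 = 0.53125, R_n = min(1.2×0.53125×0.3125×70, 2.4×0.625×0.3125×70) = 13.945 kips/bolt; interior L_c = 2 − 0.6875 = 1.3125, R_n = 32.813 kips/bolt. φR_n = 0.75 × (2×13.945 + 4×32.813) = 119.4 kips.
Block shear: shear path 2×[0.875+2×2] = 2×4.875 in, A_gv = 3.0469, A_nv = 2×(4.875 − 2.5×0.75)×0.3125 = 1.875 in²; tension across gage: (1.8125 − 1×0.75)×0.3125 = 0.33203 in². R_n = min(0.6×70×1.875, 0.6×50×3.0469) + 1.0×70×0.33203 = min(78.75, 91.407) + 23.242 = 101.99 kips. φR_n = 0.75 × 101.99 = 76.5 kips.
Tension yield (gross): A_g = 4.6875×0.3125 = 1.4648 in². φR_n = 0.90 × 50 × 1.4648 = 65.9 kips.
Governing: min(74.6, 119.4, 76.5, 65.9) = 65.9 kips → gross-section yield.

65.9 kips (gross-section yield governs)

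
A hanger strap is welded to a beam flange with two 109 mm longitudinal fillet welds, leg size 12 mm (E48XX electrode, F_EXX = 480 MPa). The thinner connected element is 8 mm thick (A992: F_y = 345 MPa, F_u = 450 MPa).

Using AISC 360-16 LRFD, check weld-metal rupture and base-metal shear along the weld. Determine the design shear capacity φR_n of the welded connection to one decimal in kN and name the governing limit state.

Weld metal: throat = 0.707×12 = 8.484 mm, L = 2×109 = 218 mm. φR_n = 0.75 × 0.6 × 480 × 8.484 × 218 = 399.5 kN.
Base metal shear (8 mm plate): yield φR_n = 1.0×0.6×345×8×218 = 361.0 kN; rupture φR_n = 0.75×0.6×450×8×218 = 353.2 kN; take 353.2 kN (rupture).
Governing: min(399.5, 353.2) = 353.2 kN → base-metal shear.

353.2 kN (base-metal shear governs)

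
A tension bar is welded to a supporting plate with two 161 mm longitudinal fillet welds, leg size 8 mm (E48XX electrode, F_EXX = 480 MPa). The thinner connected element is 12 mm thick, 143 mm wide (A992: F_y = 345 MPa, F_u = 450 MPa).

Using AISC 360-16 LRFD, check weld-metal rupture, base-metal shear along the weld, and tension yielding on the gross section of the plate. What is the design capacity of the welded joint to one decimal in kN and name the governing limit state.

393.4 kN (weld metal governs)

Weld metal: throat = 0.707×8 = 5.656 mm, L = 2×161 = 322 mm. φR_n = 0.75 × 0.6 × 480 × 5.656 × 322 = 393.4 kN.
Base metal shear (12 mm plate): yield φR_n = 1.0×0.6×345×12×322 = 799.8 kN; rupture φR_n = 0.75×0.6×450×12×322 = 782.5 kN; take 782.5 kN (rupture).
Tension yield (gross): A_g = 143×12 = 1716 mm². φR_n = 0.90 × 345 × 1716 = 532.8 kN.
Governing: min(393.4, 782.5, 532.8) = 393.4 kN → weld metal.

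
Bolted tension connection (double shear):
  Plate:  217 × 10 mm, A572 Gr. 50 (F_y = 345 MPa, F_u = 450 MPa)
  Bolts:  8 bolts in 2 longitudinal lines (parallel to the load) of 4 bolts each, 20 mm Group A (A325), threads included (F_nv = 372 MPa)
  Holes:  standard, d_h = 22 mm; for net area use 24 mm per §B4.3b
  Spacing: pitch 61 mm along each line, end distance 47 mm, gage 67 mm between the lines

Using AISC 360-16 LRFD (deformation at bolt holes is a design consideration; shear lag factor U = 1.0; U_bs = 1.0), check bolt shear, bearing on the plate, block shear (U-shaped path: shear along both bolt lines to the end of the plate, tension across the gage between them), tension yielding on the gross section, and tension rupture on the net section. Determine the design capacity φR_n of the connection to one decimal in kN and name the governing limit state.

570.4 kN (net-section rupture governs)

Bolt shear: A_b = π(20)²/4 = 314.16 mm². φR_n = 0.75 × 372 × 314.16 × 8 × 2 = 1402.4 kN.
Bearing (10 mm plate, F_u = 450 MPa): end bolts L_c = 47 − 22/2 = 36, R_n = min(1.2×36×10×450, 2.4×20×10×450) = 194.4 kN/bolt; interior L_c = 61 − 22 = 39, R_n = 210.6 kN/bolt. φR_n = 0.75 × (2×194.4 + 6×210.6) = 1239.3 kN.
Block shear: shear path 2×[47+3×61] = 2×230 mm, A_gv = 4600, A_nv = 2×(230 − 3.5×24)×10 = 2920 mm²; tension across gage: (67 − 1×24)×10 = 430 mm². R_n = min(0.6×450×2920, 0.6×345×4600) + 1.0×450×430 = min(788.4, 952.2) + 193.5 = 981.9 kN. φR_n = 0.75 × 981.9 = 736.4 kN.
Tension yield (gross): A_g = 217×10 = 2170 mm². φR_n = 0.90 × 345 × 2170 = 673.8 kN.
Tension rupture (net): A_n = (217 − 2×24)×10 = 1690 mm² (U = 1.0, A_e = A_n). φR_n = 0.75 × 450 × 1690 = 570.4 kN.
Governing: min(1402.4, 1239.3, 736.4, 673.8, 570.4) = 570.4 kN → net-section rupture.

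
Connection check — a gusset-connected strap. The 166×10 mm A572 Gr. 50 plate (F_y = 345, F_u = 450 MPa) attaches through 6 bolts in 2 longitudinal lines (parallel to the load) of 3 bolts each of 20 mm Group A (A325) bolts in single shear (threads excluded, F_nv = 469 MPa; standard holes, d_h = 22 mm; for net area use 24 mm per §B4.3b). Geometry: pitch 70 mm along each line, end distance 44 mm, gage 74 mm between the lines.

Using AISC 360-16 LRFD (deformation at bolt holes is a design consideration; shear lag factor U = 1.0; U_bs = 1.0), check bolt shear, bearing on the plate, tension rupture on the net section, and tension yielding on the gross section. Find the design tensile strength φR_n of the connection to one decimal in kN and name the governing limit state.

Bolt shear: A_b = π(20)²/4 = 314.16 mm². φR_n = 0.75 × 469 × 314.16 × 6 × 1 = 663.0 kN.
Bearing (10 mm plate, F_u = 450 MPa): end bolts L_c = 44 − 22/2 = 33, R_n = min(1.2×33×10×450, 2.4×20×10×450) = 178.2 kN/bolt; interior L_c = 70 − 22 = 48, R_n = 216 kN/bolt. φR_n = 0.75 × (2×178.2 + 4×216) = 915.3 kN.
Tension rupture (net): A_n = (166 − 2×24)×10 = 1180 mm² (U = 1.0, A_e = A_n). φR_n = 0.75 × 450 × 1180 = 398.3 kN.
Tension yield (gross): A_g = 166×10 = 1660 mm². φR_n = 0.90 × 345 × 1660 = 515.4 kN.
Governing: min(663.0, 915.3, 398.3, 515.4) = 398.3 kN → net-section rupture.

398.3 kN (net-section rupture governs)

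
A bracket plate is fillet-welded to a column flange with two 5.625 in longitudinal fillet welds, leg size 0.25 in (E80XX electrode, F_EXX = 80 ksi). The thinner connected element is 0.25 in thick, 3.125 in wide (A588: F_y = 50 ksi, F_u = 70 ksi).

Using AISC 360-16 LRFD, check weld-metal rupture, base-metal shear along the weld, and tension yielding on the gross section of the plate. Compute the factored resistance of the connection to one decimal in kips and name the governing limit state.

Weld metal: throat = 0.707×0.25 = 0.17675 in, L = 2×5.625 = 11.25 in. φR_n = 0.75 × 0.6 × 80 × 0.17675 × 11.25 = 71.6 kips.
Base metal shear (0.25 in plate): yield φR_n = 1.0×0.6×50×0.25×11.25 = 84.4 kips; rupture φR_n = 0.75×0.6×70×0.25×11.25 = 88.6 kips; take 84.4 kips (yield).
Tension yield (gross): A_g = 3.125×0.25 = 0.78125 in². φR_n = 0.90 × 50 × 0.78125 = 35.2 kips.
Governing: min(71.6, 84.4, 35.2) = 35.2 kips → gross-section yield.

35.2 kips (gross-section yield governs)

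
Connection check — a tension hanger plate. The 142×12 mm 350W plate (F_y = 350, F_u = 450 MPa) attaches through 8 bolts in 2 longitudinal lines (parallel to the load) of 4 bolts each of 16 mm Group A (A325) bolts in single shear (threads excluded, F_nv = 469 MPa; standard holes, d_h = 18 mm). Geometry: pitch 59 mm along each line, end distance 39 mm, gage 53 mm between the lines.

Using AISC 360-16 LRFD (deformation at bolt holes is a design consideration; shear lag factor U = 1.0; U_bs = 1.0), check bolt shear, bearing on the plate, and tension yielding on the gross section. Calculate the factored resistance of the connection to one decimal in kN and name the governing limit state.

Bolt shear: A_b = π(16)²/4 = 201.06 mm². φR_n = 0.75 × 469 × 201.06 × 8 × 1 = 565.8 kN.
Bearing (12 mm plate, F_u = 450 MPa): end bolts L_c = 39 − 18/2 = 30, R_n = min(1.2×30×12×450, 2.4×16×12×450) = 194.4 kN/bolt; interior L_c = 59 − 18 = 41, R_n = 207.36 kN/bolt. φR_n = 0.75 × (2×194.4 + 6×207.36) = 1224.7 kN.
Tension yield (gross): A_g = 142×12 = 1704 mm². φR_n = 0.90 × 350 × 1704 = 536.8 kN.
Governing: min(565.8, 1224.7, 536.8) = 536.8 kN → gross-section yield.

536.8 kN (gross-section yield governs)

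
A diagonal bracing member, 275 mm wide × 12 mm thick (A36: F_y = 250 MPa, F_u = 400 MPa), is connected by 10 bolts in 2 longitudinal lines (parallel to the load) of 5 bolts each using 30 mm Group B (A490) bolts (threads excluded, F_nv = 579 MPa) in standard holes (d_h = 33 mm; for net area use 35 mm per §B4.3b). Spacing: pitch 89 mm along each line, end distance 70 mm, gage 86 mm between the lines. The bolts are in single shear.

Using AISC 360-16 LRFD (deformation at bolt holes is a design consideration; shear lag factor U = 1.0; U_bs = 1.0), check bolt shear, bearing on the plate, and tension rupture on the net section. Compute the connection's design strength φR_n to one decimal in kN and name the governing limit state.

Bolt shear: A_b = π(30)²/4 = 706.86 mm². φR_n = 0.75 × 579 × 706.86 × 10 × 1 = 3069.5 kN.
Bearing (12 mm plate, F_u = 400 MPa): end bolts L_c = 70 − 33/2 = 53.5, R_n = min(1.2×53.5×12×400, 2.4×30×12×400) = 308.16 kN/bolt; interior L_c = 89 − 33 = 56, R_n = 322.56 kN/bolt. φR_n = 0.75 × (2×308.16 + 8×322.56) = 2397.6 kN.
Tension rupture (net): A_n = (275 − 2×35)×12 = 2460 mm² (U = 1.0, A_e = A_n). φR_n = 0.75 × 400 × 2460 = 738.0 kN.
Governing: min(3069.5, 2397.6, 738.0) = 738.0 kN → net-section rupture.

738.0 kN (net-section rupture governs)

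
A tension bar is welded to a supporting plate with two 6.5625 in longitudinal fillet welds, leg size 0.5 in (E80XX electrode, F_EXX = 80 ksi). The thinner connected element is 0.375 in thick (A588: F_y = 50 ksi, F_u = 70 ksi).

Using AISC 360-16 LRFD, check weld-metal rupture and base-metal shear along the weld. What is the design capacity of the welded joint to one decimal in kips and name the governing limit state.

147.7 kips (base-metal shear governs)

Weld metal: throat = 0.707×0.5 = 0.3535 in, L = 2×6.5625 = 13.125 in. φR_n = 0.75 × 0.6 × 80 × 0.3535 × 13.125 = 167.0 kips.
Base metal shear (0.375 in plate): yield φR_n = 1.0×0.6×50×0.375×13.125 = 147.7 kips; rupture φR_n = 0.75×0.6×70×0.375×13.125 = 155.0 kips; take 147.7 kips (yield).
Governing: min(167.0, 147.7) = 147.7 kips → base-metal shear.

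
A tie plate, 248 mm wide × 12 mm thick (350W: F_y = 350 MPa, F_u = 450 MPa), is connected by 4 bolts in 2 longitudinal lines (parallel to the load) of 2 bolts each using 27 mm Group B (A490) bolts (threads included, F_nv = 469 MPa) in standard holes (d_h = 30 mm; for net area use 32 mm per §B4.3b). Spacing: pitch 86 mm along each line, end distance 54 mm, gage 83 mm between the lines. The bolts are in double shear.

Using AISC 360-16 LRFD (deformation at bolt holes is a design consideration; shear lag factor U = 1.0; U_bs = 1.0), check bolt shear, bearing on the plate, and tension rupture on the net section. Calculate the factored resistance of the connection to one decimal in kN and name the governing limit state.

745.2 kN (net-section rupture governs)

Bolt shear: A_b = π(27)²/4 = 572.56 mm². φR_n = 0.75 × 469 × 572.56 × 4 × 2 = 1611.2 kN.
Bearing (12 mm plate, F_u = 450 MPa): end bolts L_c = 54 − 30/2 = 39, R_n = min(1.2×39×12×450, 2.4×27×12×450) = 252.72 kN/bolt; interior L_c = 86 − 30 = 56, R_n = 349.92 kN/bolt. φR_n = 0.75 × (2×252.72 + 2×349.92) = 904.0 kN.
Tension rupture (net): A_n = (248 − 2×32)×12 = 2208 mm² (U = 1.0, A_e = A_n). φR_n = 0.75 × 450 × 2208 = 745.2 kN.
Governing: min(1611.2, 904.0, 745.2) = 745.2 kN → net-section rupture.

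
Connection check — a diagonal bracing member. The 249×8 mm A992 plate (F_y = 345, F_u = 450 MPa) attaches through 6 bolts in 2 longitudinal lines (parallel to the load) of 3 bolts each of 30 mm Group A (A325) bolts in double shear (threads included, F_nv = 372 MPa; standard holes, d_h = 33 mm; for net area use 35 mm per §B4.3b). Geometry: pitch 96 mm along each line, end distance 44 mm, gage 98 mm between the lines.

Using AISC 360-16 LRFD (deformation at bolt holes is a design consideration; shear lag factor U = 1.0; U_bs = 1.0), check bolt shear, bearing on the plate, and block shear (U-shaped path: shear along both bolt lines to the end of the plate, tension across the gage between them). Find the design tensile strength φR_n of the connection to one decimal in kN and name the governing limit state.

651.2 kN (block shear governs)

Bolt shear: A_b = π(30)²/4 = 706.86 mm². φR_n = 0.75 × 372 × 706.86 × 6 × 2 = 2366.6 kN.
Bearing (8 mm plate, F_u = 450 MPa): end bolts L_c = 44 − 33/2 = 27.5, R_n = min(1.2×27.5×8×450, 2.4×30×8×450) = 118.8 kN/bolt; interior L_c = 96 − 33 = 63, R_n = 259.2 kN/bolt. φR_n = 0.75 × (2×118.8 + 4×259.2) = 955.8 kN.
Block shear: shear path 2×[44+2×96] = 2×236 mm, A_gv = 3776, A_nv = 2×(236 − 2.5×35)×8 = 2376 mm²; tension across gage: (98 − 1×35)×8 = 504 mm². R_n = min(0.6×450×2376, 0.6×345×3776) + 1.0×450×504 = min(641.52, 781.63) + 226.8 = 868.32 kN. φR_n = 0.75 × 868.32 = 651.2 kN.
Governing: min(2366.6, 955.8, 651.2) = 651.2 kN → block shear.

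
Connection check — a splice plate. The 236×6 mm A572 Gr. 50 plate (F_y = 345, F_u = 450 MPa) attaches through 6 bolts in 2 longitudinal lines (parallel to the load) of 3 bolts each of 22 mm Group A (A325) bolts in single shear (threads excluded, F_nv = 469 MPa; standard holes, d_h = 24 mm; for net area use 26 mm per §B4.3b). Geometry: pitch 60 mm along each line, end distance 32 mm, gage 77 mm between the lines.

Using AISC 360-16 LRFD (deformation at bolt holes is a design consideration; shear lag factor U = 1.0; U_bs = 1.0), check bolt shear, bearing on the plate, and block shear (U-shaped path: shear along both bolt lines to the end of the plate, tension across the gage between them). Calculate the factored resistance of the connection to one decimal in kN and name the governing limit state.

314.7 kN (block shear governs)

Bolt shear: A_b = π(22)²/4 = 380.13 mm². φR_n = 0.75 × 469 × 380.13 × 6 × 1 = 802.3 kN.
Bearing (6 mm plate, F_u = 450 MPa): end bolts L_c = 32 − 24/2 = 20, R_n = min(1.2×20×6×450, 2.4×22×6×450) = 64.8 kN/bolt; interior L_c = 60 − 24 = 36, R_n = 116.64 kN/bolt. φR_n = 0.75 × (2×64.8 + 4×116.64) = 447.1 kN.
Block shear: shear path 2×[32+2×60] = 2×152 mm, A_gv = 1824, A_nv = 2×(152 − 2.5×26)×6 = 1044 mm²; tension across gage: (77 − 1×26)×6 = 306 mm². R_n = min(0.6×450×1044, 0.6×345×1824) + 1.0×450×306 = min(281.88, 377.57) + 137.7 = 419.58 kN. φR_n = 0.75 × 419.58 = 314.7 kN.
Governing: min(802.3, 447.1, 314.7) = 314.7 kN → block shear.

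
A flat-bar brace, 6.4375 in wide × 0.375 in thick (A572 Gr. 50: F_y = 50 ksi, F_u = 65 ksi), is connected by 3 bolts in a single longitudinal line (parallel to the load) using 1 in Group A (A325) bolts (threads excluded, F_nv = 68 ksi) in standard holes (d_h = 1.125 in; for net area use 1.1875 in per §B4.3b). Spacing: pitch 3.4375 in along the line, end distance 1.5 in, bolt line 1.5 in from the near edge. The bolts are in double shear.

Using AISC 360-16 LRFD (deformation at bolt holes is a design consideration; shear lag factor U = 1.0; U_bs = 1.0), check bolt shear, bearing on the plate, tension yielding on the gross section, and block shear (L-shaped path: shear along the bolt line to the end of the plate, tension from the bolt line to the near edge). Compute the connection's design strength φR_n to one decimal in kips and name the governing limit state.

Bolt shear: A_b = π(1)²/4 = 0.7854 in². φR_n = 0.75 × 68 × 0.7854 × 3 × 2 = 240.3 kips.
Bearing (0.375 in plate, F_u = 65 ksi): end bolts L_c = 1.5 − 1.125/2 = 0.9375, R_n = min(1.2×0.9375×0.375×65, 2.4×1×0.375×65) = 27.422 kips/bolt; interior L_c = 3.4375 − 1.125 = 2.3125, R_n = 58.5 kips/bolt. φR_n = 0.75 × (1×27.422 + 2×58.5) = 108.3 kips.
Tension yield (gross): A_g = 6.4375×0.375 = 2.4141 in². φR_n = 0.90 × 50 × 2.4141 = 108.6 kips.
Block shear: shear path 1×[1.5+2×3.4375] = 1×8.375 in, A_gv = 3.1406, A_nv = 1×(8.375 − 2.5×1.1875)×0.375 = 2.0273 in²; tension to near edge: (1.5 − 0.5×1.1875)×0.375 = 0.33984 in². R_n = min(0.6×65×2.0273, 0.6×50×3.1406) + 1.0×65×0.33984 = min(79.065, 94.218) + 22.09 = 101.16 kips. φR_n = 0.75 × 101.16 = 75.9 kips.
Governing: min(240.3, 108.3, 108.6, 75.9) = 75.9 kips → block shear.

75.9 kips (block shear governs)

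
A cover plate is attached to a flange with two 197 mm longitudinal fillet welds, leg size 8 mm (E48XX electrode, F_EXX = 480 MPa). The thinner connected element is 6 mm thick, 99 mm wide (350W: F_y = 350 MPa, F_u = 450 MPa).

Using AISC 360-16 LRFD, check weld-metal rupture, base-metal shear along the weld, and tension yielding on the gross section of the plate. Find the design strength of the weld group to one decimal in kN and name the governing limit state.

187.1 kN (gross-section yield governs)

Weld metal: throat = 0.707×8 = 5.656 mm, L = 2×197 = 394 mm. φR_n = 0.75 × 0.6 × 480 × 5.656 × 394 = 481.3 kN.
Base metal shear (6 mm plate): yield φR_n = 1.0×0.6×350×6×394 = 496.4 kN; rupture φR_n = 0.75×0.6×450×6×394 = 478.7 kN; take 478.7 kN (rupture).
Tension yield (gross): A_g = 99×6 = 594 mm². φR_n = 0.90 × 350 × 594 = 187.1 kN.
Governing: min(481.3, 478.7, 187.1) = 187.1 kN → gross-section yield.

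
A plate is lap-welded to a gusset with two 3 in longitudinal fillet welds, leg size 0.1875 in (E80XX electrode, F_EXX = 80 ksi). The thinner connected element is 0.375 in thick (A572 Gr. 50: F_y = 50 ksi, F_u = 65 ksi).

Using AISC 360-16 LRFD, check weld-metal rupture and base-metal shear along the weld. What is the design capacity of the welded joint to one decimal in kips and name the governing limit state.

Weld metal: throat = 0.707×0.1875 = 0.13256 in, L = 2×3 = 6 in. φR_n = 0.75 × 0.6 × 80 × 0.13256 × 6 = 28.6 kips.
Base metal shear (0.375 in plate): yield φR_n = 1.0×0.6×50×0.375×6 = 67.5 kips; rupture φR_n = 0.75×0.6×65×0.375×6 = 65.8 kips; take 65.8 kips (rupture).
Governing: min(28.6, 65.8) = 28.6 kips → weld metal.

28.6 kips (weld metal governs)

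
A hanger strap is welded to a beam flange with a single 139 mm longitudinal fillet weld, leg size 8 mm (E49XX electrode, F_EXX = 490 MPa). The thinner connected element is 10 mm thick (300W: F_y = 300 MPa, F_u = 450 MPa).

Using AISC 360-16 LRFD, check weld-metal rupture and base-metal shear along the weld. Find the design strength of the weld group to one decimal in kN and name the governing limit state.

173.4 kN (weld metal governs)

Weld metal: throat = 0.707×8 = 5.656 mm, L = 139 mm. φR_n = 0.75 × 0.6 × 490 × 5.656 × 139 = 173.4 kN.
Base metal shear (10 mm plate): yield φR_n = 1.0×0.6×300×10×139 = 250.2 kN; rupture φR_n = 0.75×0.6×450×10×139 = 281.5 kN; take 250.2 kN (yield).
Governing: min(173.4, 250.2) = 173.4 kN → weld metal.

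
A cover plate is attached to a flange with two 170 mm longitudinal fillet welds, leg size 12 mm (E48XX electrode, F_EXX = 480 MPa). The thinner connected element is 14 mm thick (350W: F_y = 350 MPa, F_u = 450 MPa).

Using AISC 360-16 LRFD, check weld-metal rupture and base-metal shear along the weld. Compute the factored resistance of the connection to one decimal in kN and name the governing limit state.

623.1 kN (weld metal governs)

Weld metal: throat = 0.707×12 = 8.484 mm, L = 2×170 = 340 mm. φR_n = 0.75 × 0.6 × 480 × 8.484 × 340 = 623.1 kN.
Base metal shear (14 mm plate): yield φR_n = 1.0×0.6×350×14×340 = 999.6 kN; rupture φR_n = 0.75×0.6×450×14×340 = 963.9 kN; take 963.9 kN (rupture).
Governing: min(623.1, 963.9) = 623.1 kN → weld metal.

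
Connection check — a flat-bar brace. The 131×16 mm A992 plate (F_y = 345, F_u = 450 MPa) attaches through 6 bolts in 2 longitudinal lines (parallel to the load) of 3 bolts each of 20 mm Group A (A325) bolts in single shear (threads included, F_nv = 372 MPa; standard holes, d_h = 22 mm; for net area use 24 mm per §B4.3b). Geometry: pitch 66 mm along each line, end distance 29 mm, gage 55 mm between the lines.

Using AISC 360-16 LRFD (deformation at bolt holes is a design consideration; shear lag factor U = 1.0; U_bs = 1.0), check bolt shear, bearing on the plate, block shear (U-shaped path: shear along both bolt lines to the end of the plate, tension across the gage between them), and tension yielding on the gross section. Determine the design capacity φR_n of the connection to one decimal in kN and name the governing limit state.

525.9 kN (bolt shear governs)

Bolt shear: A_b = π(20)²/4 = 314.16 mm². φR_n = 0.75 × 372 × 314.16 × 6 × 1 = 525.9 kN.
Bearing (16 mm plate, F_u = 450 MPa): end bolts L_c = 29 − 22/2 = 18, R_n = min(1.2×18×16×450, 2.4×20×16×450) = 155.52 kN/bolt; interior L_c = 66 − 22 = 44, R_n = 345.6 kN/bolt. φR_n = 0.75 × (2×155.52 + 4×345.6) = 1270.1 kN.
Block shear: shear path 2×[29+2×66] = 2×161 mm, A_gv = 5152, A_nv = 2×(161 − 2.5×24)×16 = 3232 mm²; tension across gage: (55 − 1×24)×16 = 496 mm². R_n = min(0.6×450×3232, 0.6×345×5152) + 1.0×450×496 = min(872.64, 1066.5) + 223.2 = 1095.8 kN. φR_n = 0.75 × 1095.8 = 821.9 kN.
Tension yield (gross): A_g = 131×16 = 2096 mm². φR_n = 0.90 × 345 × 2096 = 650.8 kN.
Governing: min(525.9, 1270.1, 821.9, 650.8) = 525.9 kN → bolt shear.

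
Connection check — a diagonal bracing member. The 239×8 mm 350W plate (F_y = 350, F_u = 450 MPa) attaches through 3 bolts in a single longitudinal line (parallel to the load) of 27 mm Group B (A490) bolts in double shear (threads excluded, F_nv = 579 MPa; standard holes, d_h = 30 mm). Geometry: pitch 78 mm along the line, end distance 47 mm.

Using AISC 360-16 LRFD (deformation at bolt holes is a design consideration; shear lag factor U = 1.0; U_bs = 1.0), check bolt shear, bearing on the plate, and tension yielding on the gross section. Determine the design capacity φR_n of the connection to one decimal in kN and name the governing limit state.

Bolt shear: A_b = π(27)²/4 = 572.56 mm². φR_n = 0.75 × 579 × 572.56 × 3 × 2 = 1491.8 kN.
Bearing (8 mm plate, F_u = 450 MPa): end bolts L_c = 47 − 30/2 = 32, R_n = min(1.2×32×8×450, 2.4×27×8×450) = 138.24 kN/bolt; interior L_c = 78 − 30 = 48, R_n = 207.36 kN/bolt. φR_n = 0.75 × (1×138.24 + 2×207.36) = 414.7 kN.
Tension yield (gross): A_g = 239×8 = 1912 mm². φR_n = 0.90 × 350 × 1912 = 602.3 kN.
Governing: min(1491.8, 414.7, 602.3) = 414.7 kN → bearing.

414.7 kN (bearing governs)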